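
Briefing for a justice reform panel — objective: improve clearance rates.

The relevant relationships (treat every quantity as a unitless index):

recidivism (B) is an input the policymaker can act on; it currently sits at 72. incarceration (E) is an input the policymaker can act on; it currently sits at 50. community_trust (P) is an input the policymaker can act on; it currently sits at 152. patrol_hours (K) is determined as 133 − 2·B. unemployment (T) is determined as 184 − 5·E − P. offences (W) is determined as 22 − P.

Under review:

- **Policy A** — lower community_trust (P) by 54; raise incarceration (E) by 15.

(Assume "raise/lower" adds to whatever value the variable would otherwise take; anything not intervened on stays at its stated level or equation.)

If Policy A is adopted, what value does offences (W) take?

-76

Policy A (P − 54, E + 15):
  P = 152 − 54 = 98
  W = 22 − 98 = -76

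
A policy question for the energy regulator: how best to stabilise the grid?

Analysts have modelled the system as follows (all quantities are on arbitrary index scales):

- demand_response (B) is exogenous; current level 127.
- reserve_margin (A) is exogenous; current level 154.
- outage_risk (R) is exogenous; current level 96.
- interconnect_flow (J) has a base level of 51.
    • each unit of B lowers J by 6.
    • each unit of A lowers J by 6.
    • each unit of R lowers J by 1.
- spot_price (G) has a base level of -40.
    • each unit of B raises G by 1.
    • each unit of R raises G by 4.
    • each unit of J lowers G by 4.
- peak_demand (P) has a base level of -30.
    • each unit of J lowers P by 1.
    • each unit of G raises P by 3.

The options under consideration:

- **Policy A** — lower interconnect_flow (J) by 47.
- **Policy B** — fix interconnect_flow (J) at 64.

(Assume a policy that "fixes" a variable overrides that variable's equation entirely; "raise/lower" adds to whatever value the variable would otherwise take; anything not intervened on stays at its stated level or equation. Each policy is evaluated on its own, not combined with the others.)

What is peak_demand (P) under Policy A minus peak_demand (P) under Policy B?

23946

Policy A (J − 47):
  B = 127
  A = 154
  R = 96
  J = 51 − 6·127 − 6·154 − 96 (−47 from intervention) = -1778
  G = -40 + 127 + 4·96 − 4·(-1778) = 7583
  P = -30 − (-1778) + 3·7583 = 24497
Policy B (J := 64):
  B = 127
  A = 154
  R = 96
  J = 64
  G = -40 + 127 + 4·96 − 4·64 = 215
  P = -30 − 64 + 3·215 = 551
P: 24497 − 551 = 23946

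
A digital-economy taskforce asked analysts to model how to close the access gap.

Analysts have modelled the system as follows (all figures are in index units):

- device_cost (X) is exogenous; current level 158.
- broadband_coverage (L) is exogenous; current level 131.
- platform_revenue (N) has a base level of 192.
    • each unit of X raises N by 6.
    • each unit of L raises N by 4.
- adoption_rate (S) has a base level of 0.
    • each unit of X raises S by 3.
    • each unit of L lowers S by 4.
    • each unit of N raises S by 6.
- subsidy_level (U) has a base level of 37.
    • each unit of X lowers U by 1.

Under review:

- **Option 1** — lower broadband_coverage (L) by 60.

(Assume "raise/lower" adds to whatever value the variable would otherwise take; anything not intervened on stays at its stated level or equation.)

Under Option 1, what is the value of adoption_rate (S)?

Option 1 (L − 60):
  X = 158
  L = 131 − 60 = 71
  N = 192 + 6·158 + 4·71 = 1424
  S = 0 + 3·158 − 4·71 + 6·1424 = 8734

8734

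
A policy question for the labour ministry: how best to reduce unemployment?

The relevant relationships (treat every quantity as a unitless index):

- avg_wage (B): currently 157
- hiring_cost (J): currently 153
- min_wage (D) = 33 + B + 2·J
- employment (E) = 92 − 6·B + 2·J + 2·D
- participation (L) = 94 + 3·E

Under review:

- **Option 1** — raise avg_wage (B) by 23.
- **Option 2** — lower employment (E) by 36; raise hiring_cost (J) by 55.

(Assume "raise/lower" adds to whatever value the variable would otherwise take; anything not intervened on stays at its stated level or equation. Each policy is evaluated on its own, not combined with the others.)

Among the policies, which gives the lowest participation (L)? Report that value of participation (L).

1162

Option 1 (B + 23):
  B = 157 + 23 = 180
  J = 153
  D = 33 + 180 + 2·153 = 519
  E = 92 − 6·180 + 2·153 + 2·519 = 356
  L = 94 + 3·356 = 1162
Option 2 (E − 36, J + 55):
  B = 157
  J = 153 + 55 = 208
  D = 33 + 157 + 2·208 = 606
  E = 92 − 6·157 + 2·208 + 2·606 (−36 from intervention) = 742
  L = 94 + 3·742 = 2320
Comparing — Option 1: L=1162, Option 2: L=2320. Lowest is 1162 (Option 1).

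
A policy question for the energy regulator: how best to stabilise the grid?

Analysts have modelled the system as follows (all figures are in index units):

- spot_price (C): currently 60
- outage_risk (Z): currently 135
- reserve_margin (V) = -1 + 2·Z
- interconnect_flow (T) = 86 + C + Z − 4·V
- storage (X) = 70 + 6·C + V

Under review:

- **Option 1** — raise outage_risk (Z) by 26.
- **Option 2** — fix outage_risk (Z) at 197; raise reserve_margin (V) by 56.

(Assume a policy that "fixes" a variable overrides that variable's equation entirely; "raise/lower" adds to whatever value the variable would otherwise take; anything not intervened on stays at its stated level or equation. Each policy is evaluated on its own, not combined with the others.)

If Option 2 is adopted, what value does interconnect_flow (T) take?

-1453

Option 2 (Z := 197, V + 56):
  C = 60
  Z = 197
  V = -1 + 2·197 (+56 from intervention) = 449
  T = 86 + 60 + 197 − 4·449 = -1453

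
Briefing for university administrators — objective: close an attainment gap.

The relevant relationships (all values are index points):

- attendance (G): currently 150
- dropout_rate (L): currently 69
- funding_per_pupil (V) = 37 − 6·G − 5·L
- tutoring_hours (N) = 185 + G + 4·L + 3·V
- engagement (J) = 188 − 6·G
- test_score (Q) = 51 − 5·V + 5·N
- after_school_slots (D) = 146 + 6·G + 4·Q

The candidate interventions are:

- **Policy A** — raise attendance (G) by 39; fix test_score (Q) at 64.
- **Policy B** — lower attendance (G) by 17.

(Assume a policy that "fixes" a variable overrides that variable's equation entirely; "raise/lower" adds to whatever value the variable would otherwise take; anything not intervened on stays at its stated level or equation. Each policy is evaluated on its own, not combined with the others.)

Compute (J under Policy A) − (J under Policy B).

Policy A (G + 39, Q := 64):
  G = 150 + 39 = 189
  J = 188 − 6·189 = -946
Policy B (G − 17):
  G = 150 − 17 = 133
  J = 188 − 6·133 = -610
J: -946 − (-610) = -336

-336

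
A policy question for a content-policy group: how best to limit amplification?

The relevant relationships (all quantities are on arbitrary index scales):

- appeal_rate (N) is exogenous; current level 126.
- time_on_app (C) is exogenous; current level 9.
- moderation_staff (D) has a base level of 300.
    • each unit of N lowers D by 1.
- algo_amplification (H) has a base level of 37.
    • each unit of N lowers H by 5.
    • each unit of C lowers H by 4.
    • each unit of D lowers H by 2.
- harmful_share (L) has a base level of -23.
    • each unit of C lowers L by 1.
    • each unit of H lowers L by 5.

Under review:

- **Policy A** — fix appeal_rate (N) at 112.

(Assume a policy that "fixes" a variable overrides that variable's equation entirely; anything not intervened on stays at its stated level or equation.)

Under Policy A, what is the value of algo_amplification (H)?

-935

Policy A (N := 112):
  N = 112
  C = 9
  D = 300 − 112 = 188
  H = 37 − 5·112 − 4·9 − 2·188 = -935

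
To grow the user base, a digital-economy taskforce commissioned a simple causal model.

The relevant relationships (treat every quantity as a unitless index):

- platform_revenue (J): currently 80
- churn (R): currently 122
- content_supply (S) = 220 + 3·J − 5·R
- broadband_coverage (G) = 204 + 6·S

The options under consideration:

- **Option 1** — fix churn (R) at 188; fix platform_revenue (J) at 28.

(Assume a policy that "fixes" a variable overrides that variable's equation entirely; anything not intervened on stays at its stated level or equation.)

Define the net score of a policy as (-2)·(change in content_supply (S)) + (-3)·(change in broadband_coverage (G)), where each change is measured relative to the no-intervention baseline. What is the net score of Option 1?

9720

Baseline:
  J = 80
  R = 122
  S = 220 + 3·80 − 5·122 = -150
  G = 204 + 6·(-150) = -696
Option 1 (R := 188, J := 28):
  J = 28
  R = 188
  S = 220 + 3·28 − 5·188 = -636
  G = 204 + 6·(-636) = -3612
ΔS = -636 − (-150) = -486; ΔG = -3612 − (-696) = -2916
Score = (-2)·(-486) + (-3)·(-2916) = 9720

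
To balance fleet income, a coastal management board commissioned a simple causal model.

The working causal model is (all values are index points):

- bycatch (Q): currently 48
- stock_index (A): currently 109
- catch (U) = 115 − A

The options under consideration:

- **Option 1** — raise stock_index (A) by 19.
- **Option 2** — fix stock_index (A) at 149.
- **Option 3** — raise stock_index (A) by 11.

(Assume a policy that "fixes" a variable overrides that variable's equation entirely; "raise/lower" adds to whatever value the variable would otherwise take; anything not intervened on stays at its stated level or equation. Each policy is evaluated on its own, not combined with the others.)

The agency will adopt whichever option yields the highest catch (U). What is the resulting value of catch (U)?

Option 1 (A + 19):
  A = 109 + 19 = 128
  U = 115 − 128 = -13
Option 2 (A := 149):
  A = 149
  U = 115 − 149 = -34
Option 3 (A + 11):
  A = 109 + 11 = 120
  U = 115 − 120 = -5
Comparing — Option 1: U=-13, Option 2: U=-34, Option 3: U=-5. Highest is -5 (Option 3).

-5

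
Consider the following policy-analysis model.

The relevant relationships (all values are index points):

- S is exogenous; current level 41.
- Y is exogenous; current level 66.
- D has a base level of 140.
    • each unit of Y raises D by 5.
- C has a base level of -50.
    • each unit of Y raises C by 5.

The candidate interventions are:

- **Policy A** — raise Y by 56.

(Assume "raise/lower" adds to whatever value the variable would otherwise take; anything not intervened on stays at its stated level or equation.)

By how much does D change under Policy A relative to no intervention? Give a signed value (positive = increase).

Baseline:
  Y = 66
  D = 140 + 5·66 = 470
Policy A (Y + 56):
  Y = 66 + 56 = 122
  D = 140 + 5·122 = 750
Change in D: 750 − 470 = 280

280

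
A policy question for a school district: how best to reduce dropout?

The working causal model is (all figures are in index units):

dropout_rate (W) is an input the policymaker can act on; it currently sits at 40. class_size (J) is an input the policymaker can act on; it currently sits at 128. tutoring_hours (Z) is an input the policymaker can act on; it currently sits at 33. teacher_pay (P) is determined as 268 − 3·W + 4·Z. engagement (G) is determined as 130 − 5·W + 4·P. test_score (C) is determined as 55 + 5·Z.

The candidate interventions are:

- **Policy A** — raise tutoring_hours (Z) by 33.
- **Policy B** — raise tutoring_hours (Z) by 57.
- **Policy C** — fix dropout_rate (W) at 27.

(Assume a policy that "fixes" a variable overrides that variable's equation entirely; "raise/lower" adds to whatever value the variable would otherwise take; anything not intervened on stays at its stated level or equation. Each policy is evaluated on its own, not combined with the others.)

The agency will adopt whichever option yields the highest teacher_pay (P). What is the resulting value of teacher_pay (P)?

Policy A (Z + 33):
  W = 40
  Z = 33 + 33 = 66
  P = 268 − 3·40 + 4·66 = 412
Policy B (Z + 57):
  W = 40
  Z = 33 + 57 = 90
  P = 268 − 3·40 + 4·90 = 508
Policy C (W := 27):
  W = 27
  Z = 33
  P = 268 − 3·27 + 4·33 = 319
Comparing — Policy A: P=412, Policy B: P=508, Policy C: P=319. Highest is 508 (Policy B).

508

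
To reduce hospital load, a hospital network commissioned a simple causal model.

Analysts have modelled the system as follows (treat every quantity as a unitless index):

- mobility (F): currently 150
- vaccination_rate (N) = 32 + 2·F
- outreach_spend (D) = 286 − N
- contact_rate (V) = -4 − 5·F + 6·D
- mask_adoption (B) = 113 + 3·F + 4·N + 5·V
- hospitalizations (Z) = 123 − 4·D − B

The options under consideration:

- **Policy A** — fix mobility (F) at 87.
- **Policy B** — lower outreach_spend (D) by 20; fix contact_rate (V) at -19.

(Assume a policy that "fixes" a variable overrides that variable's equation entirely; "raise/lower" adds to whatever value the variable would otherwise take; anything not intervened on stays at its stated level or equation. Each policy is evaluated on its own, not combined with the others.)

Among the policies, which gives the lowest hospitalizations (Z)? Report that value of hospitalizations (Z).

-1600

Policy A (F := 87):
  F = 87
  N = 32 + 2·87 = 206
  D = 286 − 206 = 80
  V = -4 − 5·87 + 6·80 = 41
  B = 113 + 3·87 + 4·206 + 5·41 = 1403
  Z = 123 − 4·80 − 1403 = -1600
Policy B (D − 20, V := -19):
  F = 150
  N = 32 + 2·150 = 332
  D = 286 − 332 (−20 from intervention) = -66
  V = -19
  B = 113 + 3·150 + 4·332 + 5·(-19) = 1796
  Z = 123 − 4·(-66) − 1796 = -1409
Comparing — Policy A: Z=-1600, Policy B: Z=-1409. Lowest is -1600 (Policy A).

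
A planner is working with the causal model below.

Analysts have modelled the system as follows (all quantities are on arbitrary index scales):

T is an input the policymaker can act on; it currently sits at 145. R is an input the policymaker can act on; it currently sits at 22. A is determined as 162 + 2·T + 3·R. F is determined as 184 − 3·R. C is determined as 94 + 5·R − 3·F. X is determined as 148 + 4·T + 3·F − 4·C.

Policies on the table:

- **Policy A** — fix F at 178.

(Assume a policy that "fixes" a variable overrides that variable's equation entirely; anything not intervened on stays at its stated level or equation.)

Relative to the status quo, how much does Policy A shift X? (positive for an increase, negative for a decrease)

Baseline:
  T = 145
  R = 22
  F = 184 − 3·22 = 118
  C = 94 + 5·22 − 3·118 = -150
  X = 148 + 4·145 + 3·118 − 4·(-150) = 1682
Policy A (F := 178):
  T = 145
  R = 22
  F = 178
  C = 94 + 5·22 − 3·178 = -330
  X = 148 + 4·145 + 3·178 − 4·(-330) = 2582
Change in X: 2582 − 1682 = 900

900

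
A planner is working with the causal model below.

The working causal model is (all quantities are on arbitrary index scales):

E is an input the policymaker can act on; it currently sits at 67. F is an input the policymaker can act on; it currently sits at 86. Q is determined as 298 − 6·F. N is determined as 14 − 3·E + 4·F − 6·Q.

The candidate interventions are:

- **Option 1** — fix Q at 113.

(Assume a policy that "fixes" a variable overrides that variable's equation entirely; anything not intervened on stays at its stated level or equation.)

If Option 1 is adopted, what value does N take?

Option 1 (Q := 113):
  E = 67
  F = 86
  Q = 113
  N = 14 − 3·67 + 4·86 − 6·113 = -521

-521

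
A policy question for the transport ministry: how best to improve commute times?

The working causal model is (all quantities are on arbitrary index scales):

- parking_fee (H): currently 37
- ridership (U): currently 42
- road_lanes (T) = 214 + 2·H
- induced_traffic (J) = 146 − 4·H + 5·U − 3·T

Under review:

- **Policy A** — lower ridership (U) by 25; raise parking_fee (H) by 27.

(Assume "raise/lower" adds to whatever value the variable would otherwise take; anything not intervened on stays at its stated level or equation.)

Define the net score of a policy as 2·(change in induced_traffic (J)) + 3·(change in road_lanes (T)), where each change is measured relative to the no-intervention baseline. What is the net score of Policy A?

Baseline:
  H = 37
  U = 42
  T = 214 + 2·37 = 288
  J = 146 − 4·37 + 5·42 − 3·288 = -656
Policy A (U − 25, H + 27):
  H = 37 + 27 = 64
  U = 42 − 25 = 17
  T = 214 + 2·64 = 342
  J = 146 − 4·64 + 5·17 − 3·342 = -1051
ΔJ = -1051 − (-656) = -395; ΔT = 342 − 288 = 54
Score = 2·(-395) + 3·54 = -628

-628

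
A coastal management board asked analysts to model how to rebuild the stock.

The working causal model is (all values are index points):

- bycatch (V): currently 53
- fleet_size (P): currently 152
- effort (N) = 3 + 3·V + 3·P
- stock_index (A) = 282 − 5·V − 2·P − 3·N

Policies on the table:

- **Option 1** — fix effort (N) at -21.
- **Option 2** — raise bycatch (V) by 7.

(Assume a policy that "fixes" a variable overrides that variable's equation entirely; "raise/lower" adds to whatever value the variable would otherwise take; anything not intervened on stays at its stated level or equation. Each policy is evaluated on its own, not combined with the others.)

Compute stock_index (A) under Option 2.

-2239

Option 2 (V + 7):
  V = 53 + 7 = 60
  P = 152
  N = 3 + 3·60 + 3·152 = 639
  A = 282 − 5·60 − 2·152 − 3·639 = -2239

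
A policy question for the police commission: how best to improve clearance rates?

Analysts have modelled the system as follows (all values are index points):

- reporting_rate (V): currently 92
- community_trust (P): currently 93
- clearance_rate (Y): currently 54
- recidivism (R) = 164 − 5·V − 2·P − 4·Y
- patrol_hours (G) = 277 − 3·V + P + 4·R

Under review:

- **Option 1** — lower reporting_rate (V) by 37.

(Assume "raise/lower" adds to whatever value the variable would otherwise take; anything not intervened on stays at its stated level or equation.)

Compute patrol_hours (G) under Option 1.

-1847

Option 1 (V − 37):
  V = 92 − 37 = 55
  P = 93
  Y = 54
  R = 164 − 5·55 − 2·93 − 4·54 = -513
  G = 277 − 3·55 + 93 + 4·(-513) = -1847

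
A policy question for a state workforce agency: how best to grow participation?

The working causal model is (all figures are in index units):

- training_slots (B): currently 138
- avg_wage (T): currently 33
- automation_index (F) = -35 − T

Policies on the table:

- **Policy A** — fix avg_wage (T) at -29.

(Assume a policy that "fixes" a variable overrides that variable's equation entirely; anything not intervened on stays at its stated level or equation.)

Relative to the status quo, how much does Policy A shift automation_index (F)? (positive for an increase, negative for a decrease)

Baseline:
  T = 33
  F = -35 − 33 = -68
Policy A (T := -29):
  T = -29
  F = -35 − (-29) = -6
Change in F: -6 − (-68) = 62

62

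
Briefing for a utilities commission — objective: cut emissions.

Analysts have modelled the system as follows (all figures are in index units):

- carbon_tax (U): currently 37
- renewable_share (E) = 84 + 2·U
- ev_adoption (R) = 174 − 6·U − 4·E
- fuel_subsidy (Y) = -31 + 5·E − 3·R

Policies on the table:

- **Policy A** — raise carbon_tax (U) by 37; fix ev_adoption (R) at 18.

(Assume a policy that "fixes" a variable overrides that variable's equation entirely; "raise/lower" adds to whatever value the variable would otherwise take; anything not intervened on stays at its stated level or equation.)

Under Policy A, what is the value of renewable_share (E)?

Policy A (U + 37, R := 18):
  U = 37 + 37 = 74
  E = 84 + 2·74 = 232

232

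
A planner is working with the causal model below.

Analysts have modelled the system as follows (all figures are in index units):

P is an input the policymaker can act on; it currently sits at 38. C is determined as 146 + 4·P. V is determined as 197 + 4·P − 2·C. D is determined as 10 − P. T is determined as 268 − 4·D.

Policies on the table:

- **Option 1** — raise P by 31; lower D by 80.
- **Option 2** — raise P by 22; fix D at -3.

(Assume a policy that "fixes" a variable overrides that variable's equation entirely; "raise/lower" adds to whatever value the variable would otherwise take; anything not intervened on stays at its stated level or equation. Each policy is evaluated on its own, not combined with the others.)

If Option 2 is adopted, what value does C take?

Option 2 (P + 22, D := -3):
  P = 38 + 22 = 60
  C = 146 + 4·60 = 386

386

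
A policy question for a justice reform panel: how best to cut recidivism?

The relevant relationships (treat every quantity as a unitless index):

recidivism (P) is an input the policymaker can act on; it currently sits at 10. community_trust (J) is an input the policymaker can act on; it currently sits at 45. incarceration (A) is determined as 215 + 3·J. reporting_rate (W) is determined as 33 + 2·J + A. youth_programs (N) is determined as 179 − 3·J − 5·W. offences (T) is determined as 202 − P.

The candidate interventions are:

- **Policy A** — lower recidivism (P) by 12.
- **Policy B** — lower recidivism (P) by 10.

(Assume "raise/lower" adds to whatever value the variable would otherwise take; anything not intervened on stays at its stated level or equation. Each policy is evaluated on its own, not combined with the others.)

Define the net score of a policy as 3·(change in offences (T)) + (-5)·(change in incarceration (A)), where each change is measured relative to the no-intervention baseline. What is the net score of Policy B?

30

Baseline:
  P = 10
  J = 45
  A = 215 + 3·45 = 350
  T = 202 − 10 = 192
Policy B (P − 10):
  P = 10 − 10 = 0
  J = 45
  A = 215 + 3·45 = 350
  T = 202 − 0 = 202
ΔT = 202 − 192 = 10; ΔA = 350 − 350 = 0
Score = 3·10 + (-5)·0 = 30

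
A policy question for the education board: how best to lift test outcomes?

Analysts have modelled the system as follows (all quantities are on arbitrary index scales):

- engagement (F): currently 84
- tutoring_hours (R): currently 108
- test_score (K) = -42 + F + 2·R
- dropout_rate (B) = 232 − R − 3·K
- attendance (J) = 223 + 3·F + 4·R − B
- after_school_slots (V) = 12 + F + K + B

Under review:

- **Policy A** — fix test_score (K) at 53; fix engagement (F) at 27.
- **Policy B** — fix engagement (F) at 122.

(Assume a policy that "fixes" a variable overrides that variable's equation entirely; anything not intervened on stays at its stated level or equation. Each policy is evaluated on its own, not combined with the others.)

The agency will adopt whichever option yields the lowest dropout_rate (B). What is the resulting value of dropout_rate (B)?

Policy A (K := 53, F := 27):
  F = 27
  R = 108
  K = 53
  B = 232 − 108 − 3·53 = -35
Policy B (F := 122):
  F = 122
  R = 108
  K = -42 + 122 + 2·108 = 296
  B = 232 − 108 − 3·296 = -764
Comparing — Policy A: B=-35, Policy B: B=-764. Lowest is -764 (Policy B).

-764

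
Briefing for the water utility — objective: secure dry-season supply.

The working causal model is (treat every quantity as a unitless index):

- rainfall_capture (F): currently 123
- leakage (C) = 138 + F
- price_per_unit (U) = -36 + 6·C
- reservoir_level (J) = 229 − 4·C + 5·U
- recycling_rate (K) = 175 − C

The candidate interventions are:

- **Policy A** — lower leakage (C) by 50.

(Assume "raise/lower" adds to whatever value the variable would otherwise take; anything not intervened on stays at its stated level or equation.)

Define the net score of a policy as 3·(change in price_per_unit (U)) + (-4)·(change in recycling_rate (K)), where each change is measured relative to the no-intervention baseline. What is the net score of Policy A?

Baseline:
  F = 123
  C = 138 + 123 = 261
  U = -36 + 6·261 = 1530
  K = 175 − 261 = -86
Policy A (C − 50):
  F = 123
  C = 138 + 123 (−50 from intervention) = 211
  U = -36 + 6·211 = 1230
  K = 175 − 211 = -36
ΔU = 1230 − 1530 = -300; ΔK = -36 − (-86) = 50
Score = 3·(-300) + (-4)·50 = -1100

-1100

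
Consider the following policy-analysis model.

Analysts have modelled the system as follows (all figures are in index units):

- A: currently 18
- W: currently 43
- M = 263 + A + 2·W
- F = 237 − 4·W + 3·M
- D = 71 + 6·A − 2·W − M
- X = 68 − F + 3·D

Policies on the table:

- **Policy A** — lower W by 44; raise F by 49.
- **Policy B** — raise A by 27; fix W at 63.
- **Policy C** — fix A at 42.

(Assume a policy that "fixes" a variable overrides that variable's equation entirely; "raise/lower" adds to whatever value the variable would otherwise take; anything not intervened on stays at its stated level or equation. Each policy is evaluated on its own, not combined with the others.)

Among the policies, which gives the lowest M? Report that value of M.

279

Policy A (W − 44, F + 49):
  A = 18
  W = 43 − 44 = -1
  M = 263 + 18 + 2·(-1) = 279
Policy B (A + 27, W := 63):
  A = 18 + 27 = 45
  W = 63
  M = 263 + 45 + 2·63 = 434
Policy C (A := 42):
  A = 42
  W = 43
  M = 263 + 42 + 2·43 = 391
Comparing — Policy A: M=279, Policy B: M=434, Policy C: M=391. Lowest is 279 (Policy A).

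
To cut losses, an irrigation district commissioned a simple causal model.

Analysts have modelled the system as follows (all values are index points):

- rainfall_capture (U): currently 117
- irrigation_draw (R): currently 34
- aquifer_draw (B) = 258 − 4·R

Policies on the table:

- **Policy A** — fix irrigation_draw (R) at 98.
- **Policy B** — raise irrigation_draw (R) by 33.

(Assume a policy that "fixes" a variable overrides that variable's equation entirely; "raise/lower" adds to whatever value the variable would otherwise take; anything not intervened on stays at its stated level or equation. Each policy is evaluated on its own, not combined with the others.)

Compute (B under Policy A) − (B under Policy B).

-124

Policy A (R := 98):
  R = 98
  B = 258 − 4·98 = -134
Policy B (R + 33):
  R = 34 + 33 = 67
  B = 258 − 4·67 = -10
B: -134 − (-10) = -124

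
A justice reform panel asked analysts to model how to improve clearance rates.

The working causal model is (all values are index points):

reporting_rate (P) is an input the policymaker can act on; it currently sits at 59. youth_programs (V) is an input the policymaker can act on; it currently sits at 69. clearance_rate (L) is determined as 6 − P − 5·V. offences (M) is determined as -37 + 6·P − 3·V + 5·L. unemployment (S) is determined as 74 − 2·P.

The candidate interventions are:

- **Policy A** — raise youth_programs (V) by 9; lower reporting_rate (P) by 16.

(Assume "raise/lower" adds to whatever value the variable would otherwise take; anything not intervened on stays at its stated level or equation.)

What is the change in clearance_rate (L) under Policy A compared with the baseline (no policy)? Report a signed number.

Baseline:
  P = 59
  V = 69
  L = 6 − 59 − 5·69 = -398
Policy A (V + 9, P − 16):
  P = 59 − 16 = 43
  V = 69 + 9 = 78
  L = 6 − 43 − 5·78 = -427
Change in L: -427 − (-398) = -29

-29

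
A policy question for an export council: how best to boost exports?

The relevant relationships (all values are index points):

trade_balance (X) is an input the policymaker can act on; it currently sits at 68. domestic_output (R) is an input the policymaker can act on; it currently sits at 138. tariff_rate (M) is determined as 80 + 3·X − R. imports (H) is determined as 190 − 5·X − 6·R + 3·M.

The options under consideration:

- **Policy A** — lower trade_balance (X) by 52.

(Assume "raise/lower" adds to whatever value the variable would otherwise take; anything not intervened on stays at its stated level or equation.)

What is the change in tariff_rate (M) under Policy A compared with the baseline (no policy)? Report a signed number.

Baseline:
  X = 68
  R = 138
  M = 80 + 3·68 − 138 = 146
Policy A (X − 52):
  X = 68 − 52 = 16
  R = 138
  M = 80 + 3·16 − 138 = -10
Change in M: -10 − 146 = -156

-156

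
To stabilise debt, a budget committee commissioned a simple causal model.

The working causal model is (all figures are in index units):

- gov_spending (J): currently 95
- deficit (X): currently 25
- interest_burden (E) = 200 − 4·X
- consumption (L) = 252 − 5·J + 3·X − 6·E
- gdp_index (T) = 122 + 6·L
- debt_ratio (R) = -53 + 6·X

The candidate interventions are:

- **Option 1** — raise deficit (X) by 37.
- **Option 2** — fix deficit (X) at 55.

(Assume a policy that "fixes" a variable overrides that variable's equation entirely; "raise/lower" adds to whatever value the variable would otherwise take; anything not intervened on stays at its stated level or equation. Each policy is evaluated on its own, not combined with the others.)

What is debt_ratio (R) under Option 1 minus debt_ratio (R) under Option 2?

Option 1 (X + 37):
  X = 25 + 37 = 62
  R = -53 + 6·62 = 319
Option 2 (X := 55):
  X = 55
  R = -53 + 6·55 = 277
R: 319 − 277 = 42

42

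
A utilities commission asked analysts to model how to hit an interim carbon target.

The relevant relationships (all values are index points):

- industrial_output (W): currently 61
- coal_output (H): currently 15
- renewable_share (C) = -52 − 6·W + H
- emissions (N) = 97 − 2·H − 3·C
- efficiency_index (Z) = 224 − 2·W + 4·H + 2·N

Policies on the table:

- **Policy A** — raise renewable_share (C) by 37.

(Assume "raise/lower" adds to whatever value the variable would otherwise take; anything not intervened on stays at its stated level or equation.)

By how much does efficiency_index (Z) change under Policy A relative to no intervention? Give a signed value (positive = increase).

-222

Baseline:
  W = 61
  H = 15
  C = -52 − 6·61 + 15 = -403
  N = 97 − 2·15 − 3·(-403) = 1276
  Z = 224 − 2·61 + 4·15 + 2·1276 = 2714
Policy A (C + 37):
  W = 61
  H = 15
  C = -52 − 6·61 + 15 (+37 from intervention) = -366
  N = 97 − 2·15 − 3·(-366) = 1165
  Z = 224 − 2·61 + 4·15 + 2·1165 = 2492
Change in Z: 2492 − 2714 = -222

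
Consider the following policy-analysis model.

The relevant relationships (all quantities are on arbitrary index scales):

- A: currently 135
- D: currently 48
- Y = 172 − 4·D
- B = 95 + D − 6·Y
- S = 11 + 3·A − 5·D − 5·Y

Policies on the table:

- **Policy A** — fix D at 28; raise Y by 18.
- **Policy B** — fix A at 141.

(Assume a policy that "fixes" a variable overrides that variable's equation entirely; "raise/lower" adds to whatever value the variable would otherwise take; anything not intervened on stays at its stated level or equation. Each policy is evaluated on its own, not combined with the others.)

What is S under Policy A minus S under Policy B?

-408

Policy A (D := 28, Y + 18):
  A = 135
  D = 28
  Y = 172 − 4·28 (+18 from intervention) = 78
  S = 11 + 3·135 − 5·28 − 5·78 = -114
Policy B (A := 141):
  A = 141
  D = 48
  Y = 172 − 4·48 = -20
  S = 11 + 3·141 − 5·48 − 5·(-20) = 294
S: -114 − 294 = -408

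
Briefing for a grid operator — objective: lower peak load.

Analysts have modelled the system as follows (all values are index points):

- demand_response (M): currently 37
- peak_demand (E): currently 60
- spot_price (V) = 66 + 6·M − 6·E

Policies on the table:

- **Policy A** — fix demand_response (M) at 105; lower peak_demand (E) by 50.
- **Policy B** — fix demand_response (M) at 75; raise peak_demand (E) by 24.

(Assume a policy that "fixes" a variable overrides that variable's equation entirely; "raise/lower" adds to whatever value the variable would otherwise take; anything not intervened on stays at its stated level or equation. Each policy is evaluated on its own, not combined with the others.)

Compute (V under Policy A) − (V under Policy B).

624

Policy A (M := 105, E − 50):
  M = 105
  E = 60 − 50 = 10
  V = 66 + 6·105 − 6·10 = 636
Policy B (M := 75, E + 24):
  M = 75
  E = 60 + 24 = 84
  V = 66 + 6·75 − 6·84 = 12
V: 636 − 12 = 624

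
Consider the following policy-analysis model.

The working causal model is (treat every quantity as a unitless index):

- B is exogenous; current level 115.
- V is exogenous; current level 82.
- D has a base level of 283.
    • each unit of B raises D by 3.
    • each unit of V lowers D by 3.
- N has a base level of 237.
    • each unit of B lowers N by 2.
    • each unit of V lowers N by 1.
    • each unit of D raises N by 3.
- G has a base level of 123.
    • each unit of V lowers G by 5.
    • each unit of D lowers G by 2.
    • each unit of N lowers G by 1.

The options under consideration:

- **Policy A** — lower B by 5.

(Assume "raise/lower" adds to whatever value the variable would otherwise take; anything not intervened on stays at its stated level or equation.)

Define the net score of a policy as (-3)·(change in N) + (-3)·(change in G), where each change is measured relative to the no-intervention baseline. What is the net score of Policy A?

-90

Baseline:
  B = 115
  V = 82
  D = 283 + 3·115 − 3·82 = 382
  N = 237 − 2·115 − 82 + 3·382 = 1071
  G = 123 − 5·82 − 2·382 − 1071 = -2122
Policy A (B − 5):
  B = 115 − 5 = 110
  V = 82
  D = 283 + 3·110 − 3·82 = 367
  N = 237 − 2·110 − 82 + 3·367 = 1036
  G = 123 − 5·82 − 2·367 − 1036 = -2057
ΔN = 1036 − 1071 = -35; ΔG = -2057 − (-2122) = 65
Score = (-3)·(-35) + (-3)·65 = -90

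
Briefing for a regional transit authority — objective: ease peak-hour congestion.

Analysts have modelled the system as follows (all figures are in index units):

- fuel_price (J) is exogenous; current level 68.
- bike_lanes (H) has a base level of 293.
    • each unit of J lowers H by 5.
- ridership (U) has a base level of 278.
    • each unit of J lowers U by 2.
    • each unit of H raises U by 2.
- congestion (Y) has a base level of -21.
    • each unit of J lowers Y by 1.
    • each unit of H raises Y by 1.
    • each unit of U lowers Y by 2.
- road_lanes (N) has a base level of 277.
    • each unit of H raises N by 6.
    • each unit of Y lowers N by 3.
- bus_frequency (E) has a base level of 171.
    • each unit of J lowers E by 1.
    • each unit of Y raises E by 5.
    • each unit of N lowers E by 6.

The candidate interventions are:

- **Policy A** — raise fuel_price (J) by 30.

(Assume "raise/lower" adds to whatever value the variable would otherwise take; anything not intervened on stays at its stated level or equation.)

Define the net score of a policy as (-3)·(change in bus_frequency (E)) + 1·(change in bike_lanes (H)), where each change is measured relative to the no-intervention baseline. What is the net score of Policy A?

Baseline:
  J = 68
  H = 293 − 5·68 = -47
  U = 278 − 2·68 + 2·(-47) = 48
  Y = -21 − 68 + (-47) − 2·48 = -232
  N = 277 + 6·(-47) − 3·(-232) = 691
  E = 171 − 68 + 5·(-232) − 6·691 = -5203
Policy A (J + 30):
  J = 68 + 30 = 98
  H = 293 − 5·98 = -197
  U = 278 − 2·98 + 2·(-197) = -312
  Y = -21 − 98 + (-197) − 2·(-312) = 308
  N = 277 + 6·(-197) − 3·308 = -1829
  E = 171 − 98 + 5·308 − 6·(-1829) = 12587
ΔE = 12587 − (-5203) = 17790; ΔH = -197 − (-47) = -150
Score = (-3)·17790 + 1·(-150) = -53520

-53520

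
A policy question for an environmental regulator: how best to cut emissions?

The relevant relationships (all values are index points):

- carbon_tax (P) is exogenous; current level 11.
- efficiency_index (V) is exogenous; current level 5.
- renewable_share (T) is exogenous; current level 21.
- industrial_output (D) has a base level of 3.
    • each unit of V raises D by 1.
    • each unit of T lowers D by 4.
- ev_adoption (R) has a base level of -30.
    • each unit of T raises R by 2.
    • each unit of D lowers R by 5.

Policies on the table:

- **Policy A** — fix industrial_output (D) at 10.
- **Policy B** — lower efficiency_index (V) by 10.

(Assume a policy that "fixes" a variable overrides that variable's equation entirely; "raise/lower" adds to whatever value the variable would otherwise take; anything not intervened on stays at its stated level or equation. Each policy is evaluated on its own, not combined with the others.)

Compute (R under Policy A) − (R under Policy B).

Policy A (D := 10):
  V = 5
  T = 21
  D = 10
  R = -30 + 2·21 − 5·10 = -38
Policy B (V − 10):
  V = 5 − 10 = -5
  T = 21
  D = 3 + (-5) − 4·21 = -86
  R = -30 + 2·21 − 5·(-86) = 442
R: -38 − 442 = -480

-480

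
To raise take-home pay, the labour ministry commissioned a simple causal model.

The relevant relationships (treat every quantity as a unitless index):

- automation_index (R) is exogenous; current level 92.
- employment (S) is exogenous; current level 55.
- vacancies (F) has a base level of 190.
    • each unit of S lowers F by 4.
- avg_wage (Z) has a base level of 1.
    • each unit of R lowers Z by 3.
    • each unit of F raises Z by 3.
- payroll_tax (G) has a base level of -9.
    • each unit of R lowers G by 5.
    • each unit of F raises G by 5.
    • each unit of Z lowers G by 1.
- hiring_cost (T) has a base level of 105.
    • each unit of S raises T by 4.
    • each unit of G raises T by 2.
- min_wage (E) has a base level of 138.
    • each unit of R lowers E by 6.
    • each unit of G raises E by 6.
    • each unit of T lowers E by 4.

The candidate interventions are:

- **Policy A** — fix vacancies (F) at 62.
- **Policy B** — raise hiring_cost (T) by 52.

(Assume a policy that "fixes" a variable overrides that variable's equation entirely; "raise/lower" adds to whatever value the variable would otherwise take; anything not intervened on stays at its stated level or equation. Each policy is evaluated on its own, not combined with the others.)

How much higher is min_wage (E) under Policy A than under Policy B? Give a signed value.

-160

Policy A (F := 62):
  R = 92
  S = 55
  F = 62
  Z = 1 − 3·92 + 3·62 = -89
  G = -9 − 5·92 + 5·62 − (-89) = -70
  T = 105 + 4·55 + 2·(-70) = 185
  E = 138 − 6·92 + 6·(-70) − 4·185 = -1574
Policy B (T + 52):
  R = 92
  S = 55
  F = 190 − 4·55 = -30
  Z = 1 − 3·92 + 3·(-30) = -365
  G = -9 − 5·92 + 5·(-30) − (-365) = -254
  T = 105 + 4·55 + 2·(-254) (+52 from intervention) = -131
  E = 138 − 6·92 + 6·(-254) − 4·(-131) = -1414
E: -1574 − (-1414) = -160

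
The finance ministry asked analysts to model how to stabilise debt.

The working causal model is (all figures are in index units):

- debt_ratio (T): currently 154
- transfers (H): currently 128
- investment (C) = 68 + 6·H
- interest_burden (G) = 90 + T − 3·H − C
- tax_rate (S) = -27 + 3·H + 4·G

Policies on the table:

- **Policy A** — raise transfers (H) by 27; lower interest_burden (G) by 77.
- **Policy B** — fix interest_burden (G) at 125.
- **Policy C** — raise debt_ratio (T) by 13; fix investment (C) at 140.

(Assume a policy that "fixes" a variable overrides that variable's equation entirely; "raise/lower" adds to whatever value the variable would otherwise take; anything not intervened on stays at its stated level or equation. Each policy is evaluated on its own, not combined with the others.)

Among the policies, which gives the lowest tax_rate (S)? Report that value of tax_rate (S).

Policy A (H + 27, G − 77):
  T = 154
  H = 128 + 27 = 155
  C = 68 + 6·155 = 998
  G = 90 + 154 − 3·155 − 998 (−77 from intervention) = -1296
  S = -27 + 3·155 + 4·(-1296) = -4746
Policy B (G := 125):
  T = 154
  H = 128
  C = 68 + 6·128 = 836
  G = 125
  S = -27 + 3·128 + 4·125 = 857
Policy C (T + 13, C := 140):
  T = 154 + 13 = 167
  H = 128
  C = 140
  G = 90 + 167 − 3·128 − 140 = -267
  S = -27 + 3·128 + 4·(-267) = -711
Comparing — Policy A: S=-4746, Policy B: S=857, Policy C: S=-711. Lowest is -4746 (Policy A).

-4746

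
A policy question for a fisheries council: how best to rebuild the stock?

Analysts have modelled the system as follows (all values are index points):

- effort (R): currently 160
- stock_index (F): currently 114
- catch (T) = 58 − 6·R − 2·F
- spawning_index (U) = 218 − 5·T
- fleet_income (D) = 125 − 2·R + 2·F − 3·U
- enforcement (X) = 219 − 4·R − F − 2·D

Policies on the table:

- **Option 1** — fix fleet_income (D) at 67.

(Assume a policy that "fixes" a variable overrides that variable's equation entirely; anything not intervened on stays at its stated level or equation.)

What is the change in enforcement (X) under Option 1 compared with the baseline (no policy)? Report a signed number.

Baseline:
  R = 160
  F = 114
  T = 58 − 6·160 − 2·114 = -1130
  U = 218 − 5·(-1130) = 5868
  D = 125 − 2·160 + 2·114 − 3·5868 = -17571
  X = 219 − 4·160 − 114 − 2·(-17571) = 34607
Option 1 (D := 67):
  R = 160
  F = 114
  T = 58 − 6·160 − 2·114 = -1130
  U = 218 − 5·(-1130) = 5868
  D = 67
  X = 219 − 4·160 − 114 − 2·67 = -669
Change in X: -669 − 34607 = -35276

-35276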